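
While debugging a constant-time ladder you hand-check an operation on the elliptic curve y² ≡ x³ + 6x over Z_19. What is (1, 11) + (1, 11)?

tangent at (1, 11): λ = (3·1² + 6)/(2·11) ≡ 9/3. 3⁻¹ ≡ 13 (mod 19), so λ ≡ 9·13 ≡ 3.
  x = λ² - 1 - 1 = 9 - 2 ≡ 7; y = λ·(1 - 7) - 11 ≡ 9. → (7, 9)

(7, 9)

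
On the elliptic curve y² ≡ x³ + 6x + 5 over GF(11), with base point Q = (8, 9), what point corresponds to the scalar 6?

Repeated addition: build up to 6Q.
2Q: tangent at (8, 9): λ = (3·8² + 6)/(2·9) ≡ 0/7. 7⁻¹ ≡ 8 (mod 11), so λ ≡ 0·8 ≡ 0.
  x = λ² - 8 - 8 = 0 - 16 ≡ 6; y = λ·(8 - 6) - 9 ≡ 2. → (6, 2)
3Q: (6, 2) + (8, 9). λ = (9 - 2)/(8 - 6) ≡ 7/2 mod 11. 2⁻¹ ≡ 6 (mod 11), so λ ≡ 9.
  x = λ² - 6 - 8 = 81 - 14 ≡ 1; y = λ·(6 - 1) - 2 ≡ 10. → (1, 10)
4Q: (1, 10) + (8, 9). λ = (9 - 10)/(8 - 1) ≡ 10/7 mod 11. 7⁻¹ ≡ 8 (mod 11), so λ ≡ 3.
  x = λ² - 1 - 8 = 9 - 9 ≡ 0; y = λ·(1 - 0) - 10 ≡ 4. → (0, 4)
5Q: (0, 4) + (8, 9). λ = (9 - 4)/(8 - 0) ≡ 5/8 mod 11. 8⁻¹ ≡ 7 (mod 11) since 8·7 = 56 ≡ 1, so λ ≡ 2.
  x = λ² - 0 - 8 = 4 - 8 ≡ 7; y = λ·(0 - 7) - 4 ≡ 4. → (7, 4)
6Q: (7, 4) + (8, 9). λ = (9 - 4)/(8 - 7) ≡ 5/1 mod 11. 1⁻¹ ≡ 1 (mod 11) since 1·1 = 1 ≡ 1, so λ ≡ 5.
  x = λ² - 7 - 8 = 25 - 15 ≡ 10; y = λ·(7 - 10) - 4 ≡ 3. → (10, 3)

(10, 3)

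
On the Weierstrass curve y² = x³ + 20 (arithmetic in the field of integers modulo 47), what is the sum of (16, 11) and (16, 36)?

O

The two points share x = 16 and their y-coordinates satisfy 11 + 36 ≡ 0 (mod 47), so they are inverses. Their sum is O.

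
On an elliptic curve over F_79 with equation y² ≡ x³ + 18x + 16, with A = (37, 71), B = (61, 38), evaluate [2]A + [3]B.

First 2A:
Repeated addition: build up to 2A.
2A: tangent at (37, 71): λ = (3·37² + 18)/(2·71) ≡ 17/63. 63⁻¹ ≡ 74 (mod 79), so λ ≡ 17·74 ≡ 73.
  x = λ² - 37 - 37 = 5329 - 74 ≡ 41; y = λ·(37 - 41) - 71 ≡ 32. → (41, 32)
2A = (41, 32).
Next 3B:
Repeated addition: build up to 3B.
2B: tangent at (61, 38): λ = (3·61² + 18)/(2·38) ≡ 42/76. 76⁻¹ ≡ 26 (mod 79) since 76·26 = 1976 ≡ 1, so λ ≡ 42·26 ≡ 65.
  x = λ² - 61 - 61 = 4225 - 122 ≡ 74; y = λ·(61 - 74) - 38 ≡ 65. → (74, 65)
3B: (74, 65) + (61, 38). λ = (38 - 65)/(61 - 74) ≡ 52/66 mod 79. 66⁻¹ ≡ 6 (mod 79) since 66·6 = 396 ≡ 1, so λ ≡ 75.
  x = λ² - 74 - 61 = 5625 - 135 ≡ 39; y = λ·(74 - 39) - 65 ≡ 32. → (39, 32)
3B = (39, 32).
Finally 2A + 3B:
(41, 32) + (39, 32). λ = (32 - 32)/(39 - 41) ≡ 0/77 mod 79. 77⁻¹ ≡ 39 (mod 79), so λ ≡ 0.
  x = λ² - 41 - 39 = 0 - 80 ≡ 78; y = λ·(41 - 78) - 32 ≡ 47. → (78, 47)

(78, 47)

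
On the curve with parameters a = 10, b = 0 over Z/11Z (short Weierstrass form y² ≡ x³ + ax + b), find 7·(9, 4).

Write P = (9, 4).
Double-and-add on 7 = (111)₂. Start with P = (9, 4) for the leading 1-bit.
double: tangent at (9, 4): λ = (3·9² + 10)/(2·4) ≡ 0/8. 8⁻¹ ≡ 7 (mod 11), so λ ≡ 0·7 ≡ 0.
  x = λ² - 9 - 9 = 0 - 18 ≡ 4; y = λ·(9 - 4) - 4 ≡ 7. → (4, 7)
add P: (4, 7) + (9, 4). λ = (4 - 7)/(9 - 4) ≡ 8/5 mod 11. 5⁻¹ ≡ 9 (mod 11), so λ ≡ 6.
  x = λ² - 4 - 9 = 36 - 13 ≡ 1; y = λ·(4 - 1) - 7 ≡ 0. → (1, 0)
double: (1, 0) + (1, 0): same x and y₁ ≡ -y₂, so the sum is ∞.
add P: ∞ + (9, 4) = (9, 4) (identity).

(9, 4)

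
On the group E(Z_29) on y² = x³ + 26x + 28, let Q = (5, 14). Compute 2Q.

(12, 26)

tangent at (5, 14): λ = (3·5² + 26)/(2·14) ≡ 14/28. 28⁻¹ ≡ 28 (mod 29), so λ ≡ 14·28 ≡ 15.
  x = λ² - 5 - 5 = 225 - 10 ≡ 12; y = λ·(5 - 12) - 14 ≡ 26. → (12, 26)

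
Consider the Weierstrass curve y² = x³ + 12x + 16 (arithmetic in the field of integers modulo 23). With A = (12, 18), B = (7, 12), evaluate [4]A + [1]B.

(4, 6)

First 4A:
Double-and-add on 4 = (100)₂. Start with A = (12, 18) for the leading 1-bit.
double: tangent at (12, 18): λ = (3·12² + 12)/(2·18) ≡ 7/13. 13⁻¹ ≡ 16 (mod 23), so λ ≡ 7·16 ≡ 20.
  x = λ² - 12 - 12 = 400 - 24 ≡ 8; y = λ·(12 - 8) - 18 ≡ 16. → (8, 16)
double: tangent at (8, 16): λ = (3·8² + 12)/(2·16) ≡ 20/9. 9⁻¹ ≡ 18 (mod 23), so λ ≡ 20·18 ≡ 15.
  x = λ² - 8 - 8 = 225 - 16 ≡ 2; y = λ·(8 - 2) - 16 ≡ 5. → (2, 5)
4A = (2, 5).
Finally 4A + B:
(2, 5) + (7, 12). λ = (12 - 5)/(7 - 2) ≡ 7/5 mod 23. 5⁻¹ ≡ 14 (mod 23), so λ ≡ 6.
  x = λ² - 2 - 7 = 36 - 9 ≡ 4; y = λ·(2 - 4) - 5 ≡ 6. → (4, 6)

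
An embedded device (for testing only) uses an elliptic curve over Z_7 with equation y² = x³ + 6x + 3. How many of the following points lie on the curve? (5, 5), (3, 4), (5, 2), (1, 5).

2

(5, 5): 5² ≡ 4, rhs ≡ 4 → on.
(3, 4): 4² ≡ 2, rhs ≡ 6 → off.
(5, 2): 2² ≡ 4, rhs ≡ 4 → on.
(1, 5): 5² ≡ 4, rhs ≡ 3 → off.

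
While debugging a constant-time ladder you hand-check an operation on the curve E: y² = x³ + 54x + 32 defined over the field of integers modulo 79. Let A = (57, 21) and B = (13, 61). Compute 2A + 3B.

(1, 18)

First 2A:
Repeated addition: build up to 2A.
2A: tangent at (57, 21): λ = (3·57² + 54)/(2·21) ≡ 5/42. 42⁻¹ ≡ 32 (mod 79) since 42·32 = 1344 ≡ 1, so λ ≡ 5·32 ≡ 2.
  x = λ² - 57 - 57 = 4 - 114 ≡ 48; y = λ·(57 - 48) - 21 ≡ 76. → (48, 76)
2A = (48, 76).
Next 3B:
Repeated addition: build up to 3B.
2B: tangent at (13, 61): λ = (3·13² + 54)/(2·61) ≡ 8/43. 43⁻¹ ≡ 68 (mod 79) since 43·68 = 2924 ≡ 1, so λ ≡ 8·68 ≡ 70.
  x = λ² - 13 - 13 = 4900 - 26 ≡ 55; y = λ·(13 - 55) - 61 ≡ 1. → (55, 1)
3B: (55, 1) + (13, 61). λ = (61 - 1)/(13 - 55) ≡ 60/37 mod 79. 37⁻¹ ≡ 47 (mod 79) since 37·47 = 1739 ≡ 1, so λ ≡ 55.
  x = λ² - 55 - 13 = 3025 - 68 ≡ 34; y = λ·(55 - 34) - 1 ≡ 48. → (34, 48)
3B = (34, 48).
Finally 2A + 3B:
(48, 76) + (34, 48). λ = (48 - 76)/(34 - 48) ≡ 51/65 mod 79. 65⁻¹ ≡ 62 (mod 79) since 65·62 = 4030 ≡ 1, so λ ≡ 2.
  x = λ² - 48 - 34 = 4 - 82 ≡ 1; y = λ·(48 - 1) - 76 ≡ 18. → (1, 18)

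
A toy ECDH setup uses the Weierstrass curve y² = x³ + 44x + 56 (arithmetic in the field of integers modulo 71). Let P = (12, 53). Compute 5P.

Repeated addition: build up to 5P.
2P: tangent at (12, 53): λ = (3·12² + 44)/(2·53) ≡ 50/35. 35⁻¹ ≡ 69 (mod 71) since 35·69 = 2415 ≡ 1, so λ ≡ 50·69 ≡ 42.
  x = λ² - 12 - 12 = 1764 - 24 ≡ 36; y = λ·(12 - 36) - 53 ≡ 4. → (36, 4)
3P: (36, 4) + (12, 53). λ = (53 - 4)/(12 - 36) ≡ 49/47 mod 71. 47⁻¹ ≡ 68 (mod 71), so λ ≡ 66.
  x = λ² - 36 - 12 = 4356 - 48 ≡ 48; y = λ·(36 - 48) - 4 ≡ 56. → (48, 56)
4P: (48, 56) + (12, 53). λ = (53 - 56)/(12 - 48) ≡ 68/35 mod 71. 35⁻¹ ≡ 69 (mod 71), so λ ≡ 6.
  x = λ² - 48 - 12 = 36 - 60 ≡ 47; y = λ·(48 - 47) - 56 ≡ 21. → (47, 21)
5P: (47, 21) + (12, 53). λ = (53 - 21)/(12 - 47) ≡ 32/36 mod 71. 36⁻¹ ≡ 2 (mod 71), so λ ≡ 64.
  x = λ² - 47 - 12 = 4096 - 59 ≡ 61; y = λ·(47 - 61) - 21 ≡ 6. → (61, 6)

(61, 6)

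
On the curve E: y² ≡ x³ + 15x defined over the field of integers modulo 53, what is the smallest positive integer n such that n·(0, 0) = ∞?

2

2P: (0, 0) + (0, 0): same x and y₁ ≡ -y₂, so the sum is ∞.
2P = ∞, so the order is 2.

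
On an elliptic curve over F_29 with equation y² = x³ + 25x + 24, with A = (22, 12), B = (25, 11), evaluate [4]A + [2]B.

First 4A:
Repeated addition: build up to 4A.
2A: tangent at (22, 12): λ = (3·22² + 25)/(2·12) ≡ 27/24. 24⁻¹ ≡ 23 (mod 29), so λ ≡ 27·23 ≡ 12.
  x = λ² - 22 - 22 = 144 - 44 ≡ 13; y = λ·(22 - 13) - 12 ≡ 9. → (13, 9)
3A: (13, 9) + (22, 12). λ = (12 - 9)/(22 - 13) ≡ 3/9 mod 29. 9⁻¹ ≡ 13 (mod 29), so λ ≡ 10.
  x = λ² - 13 - 22 = 100 - 35 ≡ 7; y = λ·(13 - 7) - 9 ≡ 22. → (7, 22)
4A: (7, 22) + (22, 12). λ = (12 - 22)/(22 - 7) ≡ 19/15 mod 29. 15⁻¹ ≡ 2 (mod 29), so λ ≡ 9.
  x = λ² - 7 - 22 = 81 - 29 ≡ 23; y = λ·(7 - 23) - 22 ≡ 8. → (23, 8)
4A = (23, 8).
Next 2B:
Repeated addition: build up to 2B.
2B: tangent at (25, 11): λ = (3·25² + 25)/(2·11) ≡ 15/22. 22⁻¹ ≡ 4 (mod 29) since 22·4 = 88 ≡ 1, so λ ≡ 15·4 ≡ 2.
  x = λ² - 25 - 25 = 4 - 50 ≡ 12; y = λ·(25 - 12) - 11 ≡ 15. → (12, 15)
2B = (12, 15).
Finally 4A + 2B:
(23, 8) + (12, 15). λ = (15 - 8)/(12 - 23) ≡ 7/18 mod 29. 18⁻¹ ≡ 21 (mod 29) since 18·21 = 378 ≡ 1, so λ ≡ 2.
  x = λ² - 23 - 12 = 4 - 35 ≡ 27; y = λ·(23 - 27) - 8 ≡ 13. → (27, 13)

(27, 13)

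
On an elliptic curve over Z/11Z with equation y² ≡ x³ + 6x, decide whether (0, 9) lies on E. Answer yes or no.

y² = 9² ≡ 4; x³ + 6x + 0 = 0 ≡ 0 (mod 11). 4 ≠ 0.

no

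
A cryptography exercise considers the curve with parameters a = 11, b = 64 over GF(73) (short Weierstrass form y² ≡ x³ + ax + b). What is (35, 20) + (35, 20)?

tangent at (35, 20): λ = (3·35² + 11)/(2·20) ≡ 36/40. 40⁻¹ ≡ 42 (mod 73) since 40·42 = 1680 ≡ 1, so λ ≡ 36·42 ≡ 52.
  x = λ² - 35 - 35 = 2704 - 70 ≡ 6; y = λ·(35 - 6) - 20 ≡ 28. → (6, 28)

(6, 28)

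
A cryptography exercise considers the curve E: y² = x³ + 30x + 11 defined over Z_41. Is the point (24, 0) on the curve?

yes

y² = 0² ≡ 0; x³ + 30x + 11 = 14555 ≡ 0 (mod 41). 0 = 0.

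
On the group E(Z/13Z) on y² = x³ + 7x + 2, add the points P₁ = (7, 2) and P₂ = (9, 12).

(9, 1)

(7, 2) + (9, 12). λ = (12 - 2)/(9 - 7) ≡ 10/2 mod 13. 2⁻¹ ≡ 7 (mod 13) since 2·7 = 14 ≡ 1, so λ ≡ 5.
  x = λ² - 7 - 9 = 25 - 16 ≡ 9; y = λ·(7 - 9) - 2 ≡ 1. → (9, 1)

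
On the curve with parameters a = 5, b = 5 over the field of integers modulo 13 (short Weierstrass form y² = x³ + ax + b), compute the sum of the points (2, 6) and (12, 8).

(2, 6) + (12, 8). λ = (8 - 6)/(12 - 2) ≡ 2/10 mod 13. 10⁻¹ ≡ 4 (mod 13) since 10·4 = 40 ≡ 1, so λ ≡ 8.
  x = λ² - 2 - 12 = 64 - 14 ≡ 11; y = λ·(2 - 11) - 6 ≡ 0. → (11, 0)

(11, 0)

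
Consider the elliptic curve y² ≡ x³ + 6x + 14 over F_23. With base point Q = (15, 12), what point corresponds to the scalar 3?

Repeated addition: build up to 3Q.
2Q: tangent at (15, 12): λ = (3·15² + 6)/(2·12) ≡ 14/1. 1⁻¹ ≡ 1 (mod 23), so λ ≡ 14·1 ≡ 14.
  x = λ² - 15 - 15 = 196 - 30 ≡ 5; y = λ·(15 - 5) - 12 ≡ 13. → (5, 13)
3Q: (5, 13) + (15, 12). λ = (12 - 13)/(15 - 5) ≡ 22/10 mod 23. 10⁻¹ ≡ 7 (mod 23), so λ ≡ 16.
  x = λ² - 5 - 15 = 256 - 20 ≡ 6; y = λ·(5 - 6) - 13 ≡ 17. → (6, 17)

(6, 17)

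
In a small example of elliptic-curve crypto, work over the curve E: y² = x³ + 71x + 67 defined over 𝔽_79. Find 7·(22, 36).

Write P = (22, 36).
Repeated addition: build up to 7P.
2P: tangent at (22, 36): λ = (3·22² + 71)/(2·36) ≡ 22/72. 72⁻¹ ≡ 45 (mod 79), so λ ≡ 22·45 ≡ 42.
  x = λ² - 22 - 22 = 1764 - 44 ≡ 61; y = λ·(22 - 61) - 36 ≡ 64. → (61, 64)
3P: (61, 64) + (22, 36). λ = (36 - 64)/(22 - 61) ≡ 51/40 mod 79. 40⁻¹ ≡ 2 (mod 79) since 40·2 = 80 ≡ 1, so λ ≡ 23.
  x = λ² - 61 - 22 = 529 - 83 ≡ 51; y = λ·(61 - 51) - 64 ≡ 8. → (51, 8)
4P: (51, 8) + (22, 36). λ = (36 - 8)/(22 - 51) ≡ 28/50 mod 79. 50⁻¹ ≡ 49 (mod 79), so λ ≡ 29.
  x = λ² - 51 - 22 = 841 - 73 ≡ 57; y = λ·(51 - 57) - 8 ≡ 55. → (57, 55)
5P: (57, 55) + (22, 36). λ = (36 - 55)/(22 - 57) ≡ 60/44 mod 79. 44⁻¹ ≡ 9 (mod 79), so λ ≡ 66.
  x = λ² - 57 - 22 = 4356 - 79 ≡ 11; y = λ·(57 - 11) - 55 ≡ 58. → (11, 58)
6P: (11, 58) + (22, 36). λ = (36 - 58)/(22 - 11) ≡ 57/11 mod 79. 11⁻¹ ≡ 36 (mod 79), so λ ≡ 77.
  x = λ² - 11 - 22 = 5929 - 33 ≡ 50; y = λ·(11 - 50) - 58 ≡ 20. → (50, 20)
7P: (50, 20) + (22, 36). λ = (36 - 20)/(22 - 50) ≡ 16/51 mod 79. 51⁻¹ ≡ 31 (mod 79), so λ ≡ 22.
  x = λ² - 50 - 22 = 484 - 72 ≡ 17; y = λ·(50 - 17) - 20 ≡ 74. → (17, 74)

(17, 74)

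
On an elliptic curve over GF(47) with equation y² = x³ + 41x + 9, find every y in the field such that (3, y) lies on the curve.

21, 26

x³ + 41x + 9 = 159 ≡ 18 (mod 47).
Square roots of 18 mod 47: 21 and 26 (since 21² = 441 ≡ 18).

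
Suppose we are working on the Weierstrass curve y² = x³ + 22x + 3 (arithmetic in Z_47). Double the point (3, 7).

tangent at (3, 7): λ = (3·3² + 22)/(2·7) ≡ 2/14. 14⁻¹ ≡ 37 (mod 47), so λ ≡ 2·37 ≡ 27.
  x = λ² - 3 - 3 = 729 - 6 ≡ 18; y = λ·(3 - 18) - 7 ≡ 11. → (18, 11)

(18, 11)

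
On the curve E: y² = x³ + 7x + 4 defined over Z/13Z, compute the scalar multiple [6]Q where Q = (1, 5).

O

Double-and-add on 6 = (110)₂. Start with Q = (1, 5) for the leading 1-bit.
double: tangent at (1, 5): λ = (3·1² + 7)/(2·5) ≡ 10/10. 10⁻¹ ≡ 4 (mod 13) since 10·4 = 40 ≡ 1, so λ ≡ 10·4 ≡ 1.
  x = λ² - 1 - 1 = 1 - 2 ≡ 12; y = λ·(1 - 12) - 5 ≡ 10. → (12, 10)
add Q: (12, 10) + (1, 5). λ = (5 - 10)/(1 - 12) ≡ 8/2 mod 13. 2⁻¹ ≡ 7 (mod 13) since 2·7 = 14 ≡ 1, so λ ≡ 4.
  x = λ² - 12 - 1 = 16 - 13 ≡ 3; y = λ·(12 - 3) - 10 ≡ 0. → (3, 0)
double: (3, 0) + (3, 0): same x and y₁ ≡ -y₂, so the sum is 𝒪.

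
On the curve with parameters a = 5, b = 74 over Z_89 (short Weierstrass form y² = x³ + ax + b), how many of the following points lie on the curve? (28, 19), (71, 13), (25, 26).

(28, 19): 19² ≡ 5, rhs ≡ 5 → on.
(71, 13): 13² ≡ 80, rhs ≡ 26 → off.
(25, 26): 26² ≡ 53, rhs ≡ 71 → off.

1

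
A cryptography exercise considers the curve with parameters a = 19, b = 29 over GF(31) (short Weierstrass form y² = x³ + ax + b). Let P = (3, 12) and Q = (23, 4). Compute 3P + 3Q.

First 3P:
Repeated addition: build up to 3P.
2P: tangent at (3, 12): λ = (3·3² + 19)/(2·12) ≡ 15/24. 24⁻¹ ≡ 22 (mod 31), so λ ≡ 15·22 ≡ 20.
  x = λ² - 3 - 3 = 400 - 6 ≡ 22; y = λ·(3 - 22) - 12 ≡ 11. → (22, 11)
3P: (22, 11) + (3, 12). λ = (12 - 11)/(3 - 22) ≡ 1/12 mod 31. 12⁻¹ ≡ 13 (mod 31), so λ ≡ 13.
  x = λ² - 22 - 3 = 169 - 25 ≡ 20; y = λ·(22 - 20) - 11 ≡ 15. → (20, 15)
3P = (20, 15).
Next 3Q:
Repeated addition: build up to 3Q.
2Q: tangent at (23, 4): λ = (3·23² + 19)/(2·4) ≡ 25/8. 8⁻¹ ≡ 4 (mod 31), so λ ≡ 25·4 ≡ 7.
  x = λ² - 23 - 23 = 49 - 46 ≡ 3; y = λ·(23 - 3) - 4 ≡ 12. → (3, 12)
3Q: (3, 12) + (23, 4). λ = (4 - 12)/(23 - 3) ≡ 23/20 mod 31. 20⁻¹ ≡ 14 (mod 31) since 20·14 = 280 ≡ 1, so λ ≡ 12.
  x = λ² - 3 - 23 = 144 - 26 ≡ 25; y = λ·(3 - 25) - 12 ≡ 3. → (25, 3)
3Q = (25, 3).
Finally 3P + 3Q:
(20, 15) + (25, 3). λ = (3 - 15)/(25 - 20) ≡ 19/5 mod 31. 5⁻¹ ≡ 25 (mod 31), so λ ≡ 10.
  x = λ² - 20 - 25 = 100 - 45 ≡ 24; y = λ·(20 - 24) - 15 ≡ 7. → (24, 7)

(24, 7)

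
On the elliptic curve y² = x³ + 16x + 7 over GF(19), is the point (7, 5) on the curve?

y² = 5² ≡ 6; x³ + 16x + 7 = 462 ≡ 6 (mod 19). 6 = 6.

yes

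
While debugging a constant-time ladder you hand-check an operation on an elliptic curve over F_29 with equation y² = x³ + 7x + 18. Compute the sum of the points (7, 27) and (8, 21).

(21, 28)

(7, 27) + (8, 21). λ = (21 - 27)/(8 - 7) ≡ 23/1 mod 29. 1⁻¹ ≡ 1 (mod 29) since 1·1 = 1 ≡ 1, so λ ≡ 23.
  x = λ² - 7 - 8 = 529 - 15 ≡ 21; y = λ·(7 - 21) - 27 ≡ 28. → (21, 28)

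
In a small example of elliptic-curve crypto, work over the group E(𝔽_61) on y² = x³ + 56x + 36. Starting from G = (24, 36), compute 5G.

Repeated addition: build up to 5G.
2G: tangent at (24, 36): λ = (3·24² + 56)/(2·36) ≡ 15/11. 11⁻¹ ≡ 50 (mod 61), so λ ≡ 15·50 ≡ 18.
  x = λ² - 24 - 24 = 324 - 48 ≡ 32; y = λ·(24 - 32) - 36 ≡ 3. → (32, 3)
3G: (32, 3) + (24, 36). λ = (36 - 3)/(24 - 32) ≡ 33/53 mod 61. 53⁻¹ ≡ 38 (mod 61) since 53·38 = 2014 ≡ 1, so λ ≡ 34.
  x = λ² - 32 - 24 = 1156 - 56 ≡ 2; y = λ·(32 - 2) - 3 ≡ 41. → (2, 41)
4G: (2, 41) + (24, 36). λ = (36 - 41)/(24 - 2) ≡ 56/22 mod 61. 22⁻¹ ≡ 25 (mod 61), so λ ≡ 58.
  x = λ² - 2 - 24 = 3364 - 26 ≡ 44; y = λ·(2 - 44) - 41 ≡ 24. → (44, 24)
5G: (44, 24) + (24, 36). λ = (36 - 24)/(24 - 44) ≡ 12/41 mod 61. 41⁻¹ ≡ 3 (mod 61), so λ ≡ 36.
  x = λ² - 44 - 24 = 1296 - 68 ≡ 8; y = λ·(44 - 8) - 24 ≡ 52. → (8, 52)

(8, 52)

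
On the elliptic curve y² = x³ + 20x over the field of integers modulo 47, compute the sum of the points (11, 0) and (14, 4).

(29, 23)

(11, 0) + (14, 4). λ = (4 - 0)/(14 - 11) ≡ 4/3 mod 47. 3⁻¹ ≡ 16 (mod 47), so λ ≡ 17.
  x = λ² - 11 - 14 = 289 - 25 ≡ 29; y = λ·(11 - 29) - 0 ≡ 23. → (29, 23)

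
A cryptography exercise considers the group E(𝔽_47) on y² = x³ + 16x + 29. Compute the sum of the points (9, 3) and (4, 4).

(9, 3) + (4, 4). λ = (4 - 3)/(4 - 9) ≡ 1/42 mod 47. 42⁻¹ ≡ 28 (mod 47), so λ ≡ 28.
  x = λ² - 9 - 4 = 784 - 13 ≡ 19; y = λ·(9 - 19) - 3 ≡ 46. → (19, 46)

(19, 46)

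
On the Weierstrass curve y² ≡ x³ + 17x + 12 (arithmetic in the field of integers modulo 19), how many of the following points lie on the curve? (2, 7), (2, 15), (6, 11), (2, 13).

2

(2, 7): 7² ≡ 11, rhs ≡ 16 → off.
(2, 15): 15² ≡ 16, rhs ≡ 16 → on.
(6, 11): 11² ≡ 7, rhs ≡ 7 → on.
(2, 13): 13² ≡ 17, rhs ≡ 16 → off.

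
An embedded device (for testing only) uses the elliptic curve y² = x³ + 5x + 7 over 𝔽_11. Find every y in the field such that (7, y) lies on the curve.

0

x³ + 5x + 7 = 385 ≡ 0 (mod 11).
Only y = 0 satisfies y² ≡ 0.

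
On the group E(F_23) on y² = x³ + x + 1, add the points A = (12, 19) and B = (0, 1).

(19, 5)

(12, 19) + (0, 1). λ = (1 - 19)/(0 - 12) ≡ 5/11 mod 23. 11⁻¹ ≡ 21 (mod 23) since 11·21 = 231 ≡ 1, so λ ≡ 13.
  x = λ² - 12 - 0 = 169 - 12 ≡ 19; y = λ·(12 - 19) - 19 ≡ 5. → (19, 5)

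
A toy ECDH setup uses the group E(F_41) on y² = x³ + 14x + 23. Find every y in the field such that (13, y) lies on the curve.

x³ + 14x + 23 = 2402 ≡ 24 (mod 41).
24 is a non-residue mod 41; no y exists.

none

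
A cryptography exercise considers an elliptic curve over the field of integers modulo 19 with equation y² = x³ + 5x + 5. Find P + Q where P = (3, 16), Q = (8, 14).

(15, 4)

(3, 16) + (8, 14). λ = (14 - 16)/(8 - 3) ≡ 17/5 mod 19. 5⁻¹ ≡ 4 (mod 19), so λ ≡ 11.
  x = λ² - 3 - 8 = 121 - 11 ≡ 15; y = λ·(3 - 15) - 16 ≡ 4. → (15, 4)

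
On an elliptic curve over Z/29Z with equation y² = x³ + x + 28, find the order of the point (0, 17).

2P: tangent at (0, 17): λ = (3·0² + 1)/(2·17) ≡ 1/5. 5⁻¹ ≡ 6 (mod 29), so λ ≡ 1·6 ≡ 6.
  x = λ² - 0 - 0 = 36 - 0 ≡ 7; y = λ·(0 - 7) - 17 ≡ 28. → (7, 28)
3P: (7, 28) + (0, 17). λ = (17 - 28)/(0 - 7) ≡ 18/22 mod 29. 22⁻¹ ≡ 4 (mod 29) since 22·4 = 88 ≡ 1, so λ ≡ 14.
  x = λ² - 7 - 0 = 196 - 7 ≡ 15; y = λ·(7 - 15) - 28 ≡ 5. → (15, 5)
4P: (15, 5) + (0, 17). λ = (17 - 5)/(0 - 15) ≡ 12/14 mod 29. 14⁻¹ ≡ 27 (mod 29), so λ ≡ 5.
  x = λ² - 15 - 0 = 25 - 15 ≡ 10; y = λ·(15 - 10) - 5 ≡ 20. → (10, 20)
5P: (10, 20) + (0, 17). λ = (17 - 20)/(0 - 10) ≡ 26/19 mod 29. 19⁻¹ ≡ 26 (mod 29), so λ ≡ 9.
  x = λ² - 10 - 0 = 81 - 10 ≡ 13; y = λ·(10 - 13) - 20 ≡ 11. → (13, 11)
6P: (13, 11) + (0, 17). λ = (17 - 11)/(0 - 13) ≡ 6/16 mod 29. 16⁻¹ ≡ 20 (mod 29) since 16·20 = 320 ≡ 1, so λ ≡ 4.
  x = λ² - 13 - 0 = 16 - 13 ≡ 3; y = λ·(13 - 3) - 11 ≡ 0. → (3, 0)
7P: (3, 0) + (0, 17). λ = (17 - 0)/(0 - 3) ≡ 17/26 mod 29. 26⁻¹ ≡ 19 (mod 29), so λ ≡ 4.
  x = λ² - 3 - 0 = 16 - 3 ≡ 13; y = λ·(3 - 13) - 0 ≡ 18. → (13, 18)
8P: (13, 18) + (0, 17). λ = (17 - 18)/(0 - 13) ≡ 28/16 mod 29. 16⁻¹ ≡ 20 (mod 29), so λ ≡ 9.
  x = λ² - 13 - 0 = 81 - 13 ≡ 10; y = λ·(13 - 10) - 18 ≡ 9. → (10, 9)
9P: (10, 9) + (0, 17). λ = (17 - 9)/(0 - 10) ≡ 8/19 mod 29. 19⁻¹ ≡ 26 (mod 29) since 19·26 = 494 ≡ 1, so λ ≡ 5.
  x = λ² - 10 - 0 = 25 - 10 ≡ 15; y = λ·(10 - 15) - 9 ≡ 24. → (15, 24)
10P: (15, 24) + (0, 17). λ = (17 - 24)/(0 - 15) ≡ 22/14 mod 29. 14⁻¹ ≡ 27 (mod 29) since 14·27 = 378 ≡ 1, so λ ≡ 14.
  x = λ² - 15 - 0 = 196 - 15 ≡ 7; y = λ·(15 - 7) - 24 ≡ 1. → (7, 1)
11P: (7, 1) + (0, 17). λ = (17 - 1)/(0 - 7) ≡ 16/22 mod 29. 22⁻¹ ≡ 4 (mod 29), so λ ≡ 6.
  x = λ² - 7 - 0 = 36 - 7 ≡ 0; y = λ·(7 - 0) - 1 ≡ 12. → (0, 12)
12P: (0, 12) + (0, 17): same x and y₁ ≡ -y₂, so the sum is ∞.
12P = ∞, so the order is 12.

12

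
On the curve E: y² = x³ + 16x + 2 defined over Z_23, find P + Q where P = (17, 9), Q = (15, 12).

(22, 10)

(17, 9) + (15, 12). λ = (12 - 9)/(15 - 17) ≡ 3/21 mod 23. 21⁻¹ ≡ 11 (mod 23) since 21·11 = 231 ≡ 1, so λ ≡ 10.
  x = λ² - 17 - 15 = 100 - 32 ≡ 22; y = λ·(17 - 22) - 9 ≡ 10. → (22, 10)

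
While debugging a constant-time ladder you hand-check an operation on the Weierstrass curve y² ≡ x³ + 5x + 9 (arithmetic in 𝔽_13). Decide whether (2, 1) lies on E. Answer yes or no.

yes

y² = 1² ≡ 1; x³ + 5x + 9 = 27 ≡ 1 (mod 13). 1 = 1.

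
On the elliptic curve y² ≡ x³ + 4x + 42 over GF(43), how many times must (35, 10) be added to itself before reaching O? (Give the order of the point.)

8

2P: tangent at (35, 10): λ = (3·35² + 4)/(2·10) ≡ 24/20. 20⁻¹ ≡ 28 (mod 43), so λ ≡ 24·28 ≡ 27.
  x = λ² - 35 - 35 = 729 - 70 ≡ 14; y = λ·(35 - 14) - 10 ≡ 41. → (14, 41)
3P: (14, 41) + (35, 10). λ = (10 - 41)/(35 - 14) ≡ 12/21 mod 43. 21⁻¹ ≡ 41 (mod 43), so λ ≡ 19.
  x = λ² - 14 - 35 = 361 - 49 ≡ 11; y = λ·(14 - 11) - 41 ≡ 16. → (11, 16)
4P: (11, 16) + (35, 10). λ = (10 - 16)/(35 - 11) ≡ 37/24 mod 43. 24⁻¹ ≡ 9 (mod 43) since 24·9 = 216 ≡ 1, so λ ≡ 32.
  x = λ² - 11 - 35 = 1024 - 46 ≡ 32; y = λ·(11 - 32) - 16 ≡ 0. → (32, 0)
5P: (32, 0) + (35, 10). λ = (10 - 0)/(35 - 32) ≡ 10/3 mod 43. 3⁻¹ ≡ 29 (mod 43) since 3·29 = 87 ≡ 1, so λ ≡ 32.
  x = λ² - 32 - 35 = 1024 - 67 ≡ 11; y = λ·(32 - 11) - 0 ≡ 27. → (11, 27)
6P: (11, 27) + (35, 10). λ = (10 - 27)/(35 - 11) ≡ 26/24 mod 43. 24⁻¹ ≡ 9 (mod 43), so λ ≡ 19.
  x = λ² - 11 - 35 = 361 - 46 ≡ 14; y = λ·(11 - 14) - 27 ≡ 2. → (14, 2)
7P: (14, 2) + (35, 10). λ = (10 - 2)/(35 - 14) ≡ 8/21 mod 43. 21⁻¹ ≡ 41 (mod 43), so λ ≡ 27.
  x = λ² - 14 - 35 = 729 - 49 ≡ 35; y = λ·(14 - 35) - 2 ≡ 33. → (35, 33)
8P: (35, 33) + (35, 10): same x and y₁ ≡ -y₂, so the sum is O.
8P = O, so the order is 8.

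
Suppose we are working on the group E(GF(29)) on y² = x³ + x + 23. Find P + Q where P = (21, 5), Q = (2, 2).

(0, 9)

(21, 5) + (2, 2). λ = (2 - 5)/(2 - 21) ≡ 26/10 mod 29. 10⁻¹ ≡ 3 (mod 29), so λ ≡ 20.
  x = λ² - 21 - 2 = 400 - 23 ≡ 0; y = λ·(21 - 0) - 5 ≡ 9. → (0, 9)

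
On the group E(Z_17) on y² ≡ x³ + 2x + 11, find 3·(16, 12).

(4, 10)

Write G = (16, 12).
Repeated addition: build up to 3G.
2G: tangent at (16, 12): λ = (3·16² + 2)/(2·12) ≡ 5/7. 7⁻¹ ≡ 5 (mod 17), so λ ≡ 5·5 ≡ 8.
  x = λ² - 16 - 16 = 64 - 32 ≡ 15; y = λ·(16 - 15) - 12 ≡ 13. → (15, 13)
3G: (15, 13) + (16, 12). λ = (12 - 13)/(16 - 15) ≡ 16/1 mod 17. 1⁻¹ ≡ 1 (mod 17), so λ ≡ 16.
  x = λ² - 15 - 16 = 256 - 31 ≡ 4; y = λ·(15 - 4) - 13 ≡ 10. → (4, 10)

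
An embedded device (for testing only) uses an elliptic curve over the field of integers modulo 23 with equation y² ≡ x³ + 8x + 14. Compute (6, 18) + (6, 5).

The two points share x = 6 and their y-coordinates satisfy 18 + 5 ≡ 0 (mod 23), so they are inverses. Their sum is O.

O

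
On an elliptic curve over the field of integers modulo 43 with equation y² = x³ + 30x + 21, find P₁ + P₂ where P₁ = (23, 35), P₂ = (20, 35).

(23, 35) + (20, 35). λ = (35 - 35)/(20 - 23) ≡ 0/40 mod 43. 40⁻¹ ≡ 14 (mod 43), so λ ≡ 0.
  x = λ² - 23 - 20 = 0 - 43 ≡ 0; y = λ·(23 - 0) - 35 ≡ 8. → (0, 8)

(0, 8)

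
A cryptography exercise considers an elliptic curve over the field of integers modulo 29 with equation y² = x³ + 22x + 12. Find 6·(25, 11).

Write Q = (25, 11).
Repeated addition: build up to 6Q.
2Q: tangent at (25, 11): λ = (3·25² + 22)/(2·11) ≡ 12/22. 22⁻¹ ≡ 4 (mod 29) since 22·4 = 88 ≡ 1, so λ ≡ 12·4 ≡ 19.
  x = λ² - 25 - 25 = 361 - 50 ≡ 21; y = λ·(25 - 21) - 11 ≡ 7. → (21, 7)
3Q: (21, 7) + (25, 11). λ = (11 - 7)/(25 - 21) ≡ 4/4 mod 29. 4⁻¹ ≡ 22 (mod 29), so λ ≡ 1.
  x = λ² - 21 - 25 = 1 - 46 ≡ 13; y = λ·(21 - 13) - 7 ≡ 1. → (13, 1)
4Q: (13, 1) + (25, 11). λ = (11 - 1)/(25 - 13) ≡ 10/12 mod 29. 12⁻¹ ≡ 17 (mod 29), so λ ≡ 25.
  x = λ² - 13 - 25 = 625 - 38 ≡ 7; y = λ·(13 - 7) - 1 ≡ 4. → (7, 4)
5Q: (7, 4) + (25, 11). λ = (11 - 4)/(25 - 7) ≡ 7/18 mod 29. 18⁻¹ ≡ 21 (mod 29) since 18·21 = 378 ≡ 1, so λ ≡ 2.
  x = λ² - 7 - 25 = 4 - 32 ≡ 1; y = λ·(7 - 1) - 4 ≡ 8. → (1, 8)
6Q: (1, 8) + (25, 11). λ = (11 - 8)/(25 - 1) ≡ 3/24 mod 29. 24⁻¹ ≡ 23 (mod 29), so λ ≡ 11.
  x = λ² - 1 - 25 = 121 - 26 ≡ 8; y = λ·(1 - 8) - 8 ≡ 2. → (8, 2)

(8, 2)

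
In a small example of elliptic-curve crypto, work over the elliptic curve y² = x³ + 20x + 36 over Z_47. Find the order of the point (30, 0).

2P: (30, 0) + (30, 0): same x and y₁ ≡ -y₂, so the sum is 𝒪.
2P = 𝒪, so the order is 2.

2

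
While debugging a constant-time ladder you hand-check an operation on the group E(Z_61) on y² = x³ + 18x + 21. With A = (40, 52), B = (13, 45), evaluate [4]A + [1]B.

First 4A:
Repeated addition: build up to 4A.
2A: tangent at (40, 52): λ = (3·40² + 18)/(2·52) ≡ 60/43. 43⁻¹ ≡ 44 (mod 61) since 43·44 = 1892 ≡ 1, so λ ≡ 60·44 ≡ 17.
  x = λ² - 40 - 40 = 289 - 80 ≡ 26; y = λ·(40 - 26) - 52 ≡ 3. → (26, 3)
3A: (26, 3) + (40, 52). λ = (52 - 3)/(40 - 26) ≡ 49/14 mod 61. 14⁻¹ ≡ 48 (mod 61), so λ ≡ 34.
  x = λ² - 26 - 40 = 1156 - 66 ≡ 53; y = λ·(26 - 53) - 3 ≡ 55. → (53, 55)
4A: (53, 55) + (40, 52). λ = (52 - 55)/(40 - 53) ≡ 58/48 mod 61. 48⁻¹ ≡ 14 (mod 61) since 48·14 = 672 ≡ 1, so λ ≡ 19.
  x = λ² - 53 - 40 = 361 - 93 ≡ 24; y = λ·(53 - 24) - 55 ≡ 8. → (24, 8)
4A = (24, 8).
Finally 4A + B:
(24, 8) + (13, 45). λ = (45 - 8)/(13 - 24) ≡ 37/50 mod 61. 50⁻¹ ≡ 11 (mod 61) since 50·11 = 550 ≡ 1, so λ ≡ 41.
  x = λ² - 24 - 13 = 1681 - 37 ≡ 58; y = λ·(24 - 58) - 8 ≡ 1. → (58, 1)

(58, 1)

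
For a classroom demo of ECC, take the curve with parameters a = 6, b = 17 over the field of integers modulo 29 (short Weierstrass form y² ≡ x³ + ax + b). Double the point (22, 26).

tangent at (22, 26): λ = (3·22² + 6)/(2·26) ≡ 8/23. 23⁻¹ ≡ 24 (mod 29) since 23·24 = 552 ≡ 1, so λ ≡ 8·24 ≡ 18.
  x = λ² - 22 - 22 = 324 - 44 ≡ 19; y = λ·(22 - 19) - 26 ≡ 28. → (19, 28)

(19, 28)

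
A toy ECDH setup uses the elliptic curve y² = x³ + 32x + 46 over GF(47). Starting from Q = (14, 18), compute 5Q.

(13, 11)

Double-and-add on 5 = (101)₂. Start with Q = (14, 18) for the leading 1-bit.
double: tangent at (14, 18): λ = (3·14² + 32)/(2·18) ≡ 9/36. 36⁻¹ ≡ 17 (mod 47) since 36·17 = 612 ≡ 1, so λ ≡ 9·17 ≡ 12.
  x = λ² - 14 - 14 = 144 - 28 ≡ 22; y = λ·(14 - 22) - 18 ≡ 27. → (22, 27)
double: tangent at (22, 27): λ = (3·22² + 32)/(2·27) ≡ 27/7. 7⁻¹ ≡ 27 (mod 47) since 7·27 = 189 ≡ 1, so λ ≡ 27·27 ≡ 24.
  x = λ² - 22 - 22 = 576 - 44 ≡ 15; y = λ·(22 - 15) - 27 ≡ 0. → (15, 0)
add Q: (15, 0) + (14, 18). λ = (18 - 0)/(14 - 15) ≡ 18/46 mod 47. 46⁻¹ ≡ 46 (mod 47), so λ ≡ 29.
  x = λ² - 15 - 14 = 841 - 29 ≡ 13; y = λ·(15 - 13) - 0 ≡ 11. → (13, 11)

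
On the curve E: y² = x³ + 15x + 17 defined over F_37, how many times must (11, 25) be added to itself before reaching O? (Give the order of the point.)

3

2P: tangent at (11, 25): λ = (3·11² + 15)/(2·25) ≡ 8/13. 13⁻¹ ≡ 20 (mod 37) since 13·20 = 260 ≡ 1, so λ ≡ 8·20 ≡ 12.
  x = λ² - 11 - 11 = 144 - 22 ≡ 11; y = λ·(11 - 11) - 25 ≡ 12. → (11, 12)
3P: (11, 12) + (11, 25): same x and y₁ ≡ -y₂, so the sum is O.
3P = O, so the order is 3.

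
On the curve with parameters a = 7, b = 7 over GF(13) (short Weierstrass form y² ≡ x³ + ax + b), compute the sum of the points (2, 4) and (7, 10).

(2, 4) + (7, 10). λ = (10 - 4)/(7 - 2) ≡ 6/5 mod 13. 5⁻¹ ≡ 8 (mod 13) since 5·8 = 40 ≡ 1, so λ ≡ 9.
  x = λ² - 2 - 7 = 81 - 9 ≡ 7; y = λ·(2 - 7) - 4 ≡ 3. → (7, 3)

(7, 3)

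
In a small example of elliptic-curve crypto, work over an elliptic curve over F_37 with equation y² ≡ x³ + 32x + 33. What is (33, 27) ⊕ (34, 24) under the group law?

(33, 27) + (34, 24). λ = (24 - 27)/(34 - 33) ≡ 34/1 mod 37. 1⁻¹ ≡ 1 (mod 37) since 1·1 = 1 ≡ 1, so λ ≡ 34.
  x = λ² - 33 - 34 = 1156 - 67 ≡ 16; y = λ·(33 - 16) - 27 ≡ 33. → (16, 33)

(16, 33)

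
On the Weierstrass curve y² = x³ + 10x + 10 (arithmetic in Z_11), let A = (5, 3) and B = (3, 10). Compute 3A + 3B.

(4, 9)

First 3A:
Repeated addition: build up to 3A.
2A: tangent at (5, 3): λ = (3·5² + 10)/(2·3) ≡ 8/6. 6⁻¹ ≡ 2 (mod 11), so λ ≡ 8·2 ≡ 5.
  x = λ² - 5 - 5 = 25 - 10 ≡ 4; y = λ·(5 - 4) - 3 ≡ 2. → (4, 2)
3A: (4, 2) + (5, 3). λ = (3 - 2)/(5 - 4) ≡ 1/1 mod 11. 1⁻¹ ≡ 1 (mod 11) since 1·1 = 1 ≡ 1, so λ ≡ 1.
  x = λ² - 4 - 5 = 1 - 9 ≡ 3; y = λ·(4 - 3) - 2 ≡ 10. → (3, 10)
3A = (3, 10).
Next 3B:
Repeated addition: build up to 3B.
2B: tangent at (3, 10): λ = (3·3² + 10)/(2·10) ≡ 4/9. 9⁻¹ ≡ 5 (mod 11) since 9·5 = 45 ≡ 1, so λ ≡ 4·5 ≡ 9.
  x = λ² - 3 - 3 = 81 - 6 ≡ 9; y = λ·(3 - 9) - 10 ≡ 2. → (9, 2)
3B: (9, 2) + (3, 10). λ = (10 - 2)/(3 - 9) ≡ 8/5 mod 11. 5⁻¹ ≡ 9 (mod 11), so λ ≡ 6.
  x = λ² - 9 - 3 = 36 - 12 ≡ 2; y = λ·(9 - 2) - 2 ≡ 7. → (2, 7)
3B = (2, 7).
Finally 3A + 3B:
(3, 10) + (2, 7). λ = (7 - 10)/(2 - 3) ≡ 8/10 mod 11. 10⁻¹ ≡ 10 (mod 11), so λ ≡ 3.
  x = λ² - 3 - 2 = 9 - 5 ≡ 4; y = λ·(3 - 4) - 10 ≡ 9. → (4, 9)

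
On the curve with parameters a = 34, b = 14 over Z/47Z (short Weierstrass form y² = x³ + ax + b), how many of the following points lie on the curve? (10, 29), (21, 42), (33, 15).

2

(10, 29): 29² ≡ 42, rhs ≡ 38 → off.
(21, 42): 42² ≡ 25, rhs ≡ 25 → on.
(33, 15): 15² ≡ 37, rhs ≡ 37 → on.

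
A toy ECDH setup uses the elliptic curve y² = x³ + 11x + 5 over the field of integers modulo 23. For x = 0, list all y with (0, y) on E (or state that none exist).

x³ + 11x + 5 = 5 ≡ 5 (mod 23).
5 is a non-residue mod 23; no y exists.

none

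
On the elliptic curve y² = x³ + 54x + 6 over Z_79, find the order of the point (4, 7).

5

2P: tangent at (4, 7): λ = (3·4² + 54)/(2·7) ≡ 23/14. 14⁻¹ ≡ 17 (mod 79) since 14·17 = 238 ≡ 1, so λ ≡ 23·17 ≡ 75.
  x = λ² - 4 - 4 = 5625 - 8 ≡ 8; y = λ·(4 - 8) - 7 ≡ 9. → (8, 9)
3P: (8, 9) + (4, 7). λ = (7 - 9)/(4 - 8) ≡ 77/75 mod 79. 75⁻¹ ≡ 59 (mod 79), so λ ≡ 40.
  x = λ² - 8 - 4 = 1600 - 12 ≡ 8; y = λ·(8 - 8) - 9 ≡ 70. → (8, 70)
4P: (8, 70) + (4, 7). λ = (7 - 70)/(4 - 8) ≡ 16/75 mod 79. 75⁻¹ ≡ 59 (mod 79), so λ ≡ 75.
  x = λ² - 8 - 4 = 5625 - 12 ≡ 4; y = λ·(8 - 4) - 70 ≡ 72. → (4, 72)
5P: (4, 72) + (4, 7): same x and y₁ ≡ -y₂, so the sum is O.
5P = O, so the order is 5.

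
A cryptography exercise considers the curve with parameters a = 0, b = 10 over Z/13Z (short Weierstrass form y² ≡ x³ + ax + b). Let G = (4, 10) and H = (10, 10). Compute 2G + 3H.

(4, 3)

First 2G:
Repeated addition: build up to 2G.
2G: tangent at (4, 10): λ = (3·4² + 0)/(2·10) ≡ 9/7. 7⁻¹ ≡ 2 (mod 13), so λ ≡ 9·2 ≡ 5.
  x = λ² - 4 - 4 = 25 - 8 ≡ 4; y = λ·(4 - 4) - 10 ≡ 3. → (4, 3)
2G = (4, 3).
Next 3H:
Repeated addition: build up to 3H.
2H: tangent at (10, 10): λ = (3·10² + 0)/(2·10) ≡ 1/7. 7⁻¹ ≡ 2 (mod 13) since 7·2 = 14 ≡ 1, so λ ≡ 1·2 ≡ 2.
  x = λ² - 10 - 10 = 4 - 20 ≡ 10; y = λ·(10 - 10) - 10 ≡ 3. → (10, 3)
3H: (10, 3) + (10, 10): same x and y₁ ≡ -y₂, so the sum is the point at infinity.
3H = the point at infinity.
Finally 2G + 3H:
(4, 3) + the point at infinity = (4, 3) (identity).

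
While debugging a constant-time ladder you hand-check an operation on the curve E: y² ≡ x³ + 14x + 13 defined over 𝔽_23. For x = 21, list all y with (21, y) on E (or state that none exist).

x³ + 14x + 13 = 9568 ≡ 0 (mod 23).
Only y = 0 satisfies y² ≡ 0.

0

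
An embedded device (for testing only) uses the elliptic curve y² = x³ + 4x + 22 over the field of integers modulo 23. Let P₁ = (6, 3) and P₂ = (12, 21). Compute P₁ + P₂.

(14, 19)

(6, 3) + (12, 21). λ = (21 - 3)/(12 - 6) ≡ 18/6 mod 23. 6⁻¹ ≡ 4 (mod 23), so λ ≡ 3.
  x = λ² - 6 - 12 = 9 - 18 ≡ 14; y = λ·(6 - 14) - 3 ≡ 19. → (14, 19)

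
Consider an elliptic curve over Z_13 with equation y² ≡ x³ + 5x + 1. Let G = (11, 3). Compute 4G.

(6, 0)

Double-and-add on 4 = (100)₂. Start with G = (11, 3) for the leading 1-bit.
double: tangent at (11, 3): λ = (3·11² + 5)/(2·3) ≡ 4/6. 6⁻¹ ≡ 11 (mod 13), so λ ≡ 4·11 ≡ 5.
  x = λ² - 11 - 11 = 25 - 22 ≡ 3; y = λ·(11 - 3) - 3 ≡ 11. → (3, 11)
double: tangent at (3, 11): λ = (3·3² + 5)/(2·11) ≡ 6/9. 9⁻¹ ≡ 3 (mod 13), so λ ≡ 6·3 ≡ 5.
  x = λ² - 3 - 3 = 25 - 6 ≡ 6; y = λ·(3 - 6) - 11 ≡ 0. → (6, 0)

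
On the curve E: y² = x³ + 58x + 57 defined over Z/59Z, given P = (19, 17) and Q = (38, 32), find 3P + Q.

(32, 15)

First 3P:
Repeated addition: build up to 3P.
2P: tangent at (19, 17): λ = (3·19² + 58)/(2·17) ≡ 20/34. 34⁻¹ ≡ 33 (mod 59), so λ ≡ 20·33 ≡ 11.
  x = λ² - 19 - 19 = 121 - 38 ≡ 24; y = λ·(19 - 24) - 17 ≡ 46. → (24, 46)
3P: (24, 46) + (19, 17). λ = (17 - 46)/(19 - 24) ≡ 30/54 mod 59. 54⁻¹ ≡ 47 (mod 59), so λ ≡ 53.
  x = λ² - 24 - 19 = 2809 - 43 ≡ 52; y = λ·(24 - 52) - 46 ≡ 4. → (52, 4)
3P = (52, 4).
Finally 3P + Q:
(52, 4) + (38, 32). λ = (32 - 4)/(38 - 52) ≡ 28/45 mod 59. 45⁻¹ ≡ 21 (mod 59), so λ ≡ 57.
  x = λ² - 52 - 38 = 3249 - 90 ≡ 32; y = λ·(52 - 32) - 4 ≡ 15. → (32, 15)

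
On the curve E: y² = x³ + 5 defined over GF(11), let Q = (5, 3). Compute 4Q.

(0, 4)

Double-and-add on 4 = (100)₂. Start with Q = (5, 3) for the leading 1-bit.
double: tangent at (5, 3): λ = (3·5² + 0)/(2·3) ≡ 9/6. 6⁻¹ ≡ 2 (mod 11), so λ ≡ 9·2 ≡ 7.
  x = λ² - 5 - 5 = 49 - 10 ≡ 6; y = λ·(5 - 6) - 3 ≡ 1. → (6, 1)
double: tangent at (6, 1): λ = (3·6² + 0)/(2·1) ≡ 9/2. 2⁻¹ ≡ 6 (mod 11), so λ ≡ 9·6 ≡ 10.
  x = λ² - 6 - 6 = 100 - 12 ≡ 0; y = λ·(6 - 0) - 1 ≡ 4. → (0, 4)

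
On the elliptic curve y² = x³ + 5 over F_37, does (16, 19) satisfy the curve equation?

no

y² = 19² ≡ 28; x³ + 0x + 5 = 4101 ≡ 31 (mod 37). 28 ≠ 31.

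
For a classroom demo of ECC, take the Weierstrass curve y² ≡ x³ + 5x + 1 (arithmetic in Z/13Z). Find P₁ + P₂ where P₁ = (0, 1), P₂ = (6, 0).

(11, 3)

(0, 1) + (6, 0). λ = (0 - 1)/(6 - 0) ≡ 12/6 mod 13. 6⁻¹ ≡ 11 (mod 13), so λ ≡ 2.
  x = λ² - 0 - 6 = 4 - 6 ≡ 11; y = λ·(0 - 11) - 1 ≡ 3. → (11, 3)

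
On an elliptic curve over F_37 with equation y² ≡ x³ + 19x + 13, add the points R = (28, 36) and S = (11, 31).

(5, 23)

(28, 36) + (11, 31). λ = (31 - 36)/(11 - 28) ≡ 32/20 mod 37. 20⁻¹ ≡ 13 (mod 37), so λ ≡ 9.
  x = λ² - 28 - 11 = 81 - 39 ≡ 5; y = λ·(28 - 5) - 36 ≡ 23. → (5, 23)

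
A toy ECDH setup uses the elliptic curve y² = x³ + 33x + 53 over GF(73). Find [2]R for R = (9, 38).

(51, 40)

tangent at (9, 38): λ = (3·9² + 33)/(2·38) ≡ 57/3. 3⁻¹ ≡ 49 (mod 73) since 3·49 = 147 ≡ 1, so λ ≡ 57·49 ≡ 19.
  x = λ² - 9 - 9 = 361 - 18 ≡ 51; y = λ·(9 - 51) - 38 ≡ 40. → (51, 40)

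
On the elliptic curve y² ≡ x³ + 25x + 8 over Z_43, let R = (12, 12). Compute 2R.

tangent at (12, 12): λ = (3·12² + 25)/(2·12) ≡ 27/24. 24⁻¹ ≡ 9 (mod 43), so λ ≡ 27·9 ≡ 28.
  x = λ² - 12 - 12 = 784 - 24 ≡ 29; y = λ·(12 - 29) - 12 ≡ 28. → (29, 28)

(29, 28)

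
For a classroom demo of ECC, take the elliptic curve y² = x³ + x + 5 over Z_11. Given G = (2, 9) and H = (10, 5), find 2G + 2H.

(10, 5)

First 2G:
Repeated addition: build up to 2G.
2G: tangent at (2, 9): λ = (3·2² + 1)/(2·9) ≡ 2/7. 7⁻¹ ≡ 8 (mod 11), so λ ≡ 2·8 ≡ 5.
  x = λ² - 2 - 2 = 25 - 4 ≡ 10; y = λ·(2 - 10) - 9 ≡ 6. → (10, 6)
2G = (10, 6).
Next 2H:
Repeated addition: build up to 2H.
2H: tangent at (10, 5): λ = (3·10² + 1)/(2·5) ≡ 4/10. 10⁻¹ ≡ 10 (mod 11) since 10·10 = 100 ≡ 1, so λ ≡ 4·10 ≡ 7.
  x = λ² - 10 - 10 = 49 - 20 ≡ 7; y = λ·(10 - 7) - 5 ≡ 5. → (7, 5)
2H = (7, 5).
Finally 2G + 2H:
(10, 6) + (7, 5). λ = (5 - 6)/(7 - 10) ≡ 10/8 mod 11. 8⁻¹ ≡ 7 (mod 11), so λ ≡ 4.
  x = λ² - 10 - 7 = 16 - 17 ≡ 10; y = λ·(10 - 10) - 6 ≡ 5. → (10, 5)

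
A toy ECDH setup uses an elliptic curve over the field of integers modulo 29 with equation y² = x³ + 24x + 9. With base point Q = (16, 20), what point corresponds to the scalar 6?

(16, 9)

Double-and-add on 6 = (110)₂. Start with Q = (16, 20) for the leading 1-bit.
double: tangent at (16, 20): λ = (3·16² + 24)/(2·20) ≡ 9/11. 11⁻¹ ≡ 8 (mod 29), so λ ≡ 9·8 ≡ 14.
  x = λ² - 16 - 16 = 196 - 32 ≡ 19; y = λ·(16 - 19) - 20 ≡ 25. → (19, 25)
add Q: (19, 25) + (16, 20). λ = (20 - 25)/(16 - 19) ≡ 24/26 mod 29. 26⁻¹ ≡ 19 (mod 29), so λ ≡ 21.
  x = λ² - 19 - 16 = 441 - 35 ≡ 0; y = λ·(19 - 0) - 25 ≡ 26. → (0, 26)
double: tangent at (0, 26): λ = (3·0² + 24)/(2·26) ≡ 24/23. 23⁻¹ ≡ 24 (mod 29) since 23·24 = 552 ≡ 1, so λ ≡ 24·24 ≡ 25.
  x = λ² - 0 - 0 = 625 - 0 ≡ 16; y = λ·(0 - 16) - 26 ≡ 9. → (16, 9)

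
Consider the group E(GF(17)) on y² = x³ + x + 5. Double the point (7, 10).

(2, 10)

tangent at (7, 10): λ = (3·7² + 1)/(2·10) ≡ 12/3. 3⁻¹ ≡ 6 (mod 17), so λ ≡ 12·6 ≡ 4.
  x = λ² - 7 - 7 = 16 - 14 ≡ 2; y = λ·(7 - 2) - 10 ≡ 10. → (2, 10)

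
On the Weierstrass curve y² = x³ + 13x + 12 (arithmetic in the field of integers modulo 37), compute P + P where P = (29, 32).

(20, 24)

tangent at (29, 32): λ = (3·29² + 13)/(2·32) ≡ 20/27. 27⁻¹ ≡ 11 (mod 37) since 27·11 = 297 ≡ 1, so λ ≡ 20·11 ≡ 35.
  x = λ² - 29 - 29 = 1225 - 58 ≡ 20; y = λ·(29 - 20) - 32 ≡ 24. → (20, 24)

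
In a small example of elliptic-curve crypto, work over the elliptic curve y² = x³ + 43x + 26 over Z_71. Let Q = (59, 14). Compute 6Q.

Repeated addition: build up to 6Q.
2Q: tangent at (59, 14): λ = (3·59² + 43)/(2·14) ≡ 49/28. 28⁻¹ ≡ 33 (mod 71), so λ ≡ 49·33 ≡ 55.
  x = λ² - 59 - 59 = 3025 - 118 ≡ 67; y = λ·(59 - 67) - 14 ≡ 43. → (67, 43)
3Q: (67, 43) + (59, 14). λ = (14 - 43)/(59 - 67) ≡ 42/63 mod 71. 63⁻¹ ≡ 62 (mod 71) since 63·62 = 3906 ≡ 1, so λ ≡ 48.
  x = λ² - 67 - 59 = 2304 - 126 ≡ 48; y = λ·(67 - 48) - 43 ≡ 17. → (48, 17)
4Q: (48, 17) + (59, 14). λ = (14 - 17)/(59 - 48) ≡ 68/11 mod 71. 11⁻¹ ≡ 13 (mod 71) since 11·13 = 143 ≡ 1, so λ ≡ 32.
  x = λ² - 48 - 59 = 1024 - 107 ≡ 65; y = λ·(48 - 65) - 17 ≡ 7. → (65, 7)
5Q: (65, 7) + (59, 14). λ = (14 - 7)/(59 - 65) ≡ 7/65 mod 71. 65⁻¹ ≡ 59 (mod 71), so λ ≡ 58.
  x = λ² - 65 - 59 = 3364 - 124 ≡ 45; y = λ·(65 - 45) - 7 ≡ 17. → (45, 17)
6Q: (45, 17) + (59, 14). λ = (14 - 17)/(59 - 45) ≡ 68/14 mod 71. 14⁻¹ ≡ 66 (mod 71) since 14·66 = 924 ≡ 1, so λ ≡ 15.
  x = λ² - 45 - 59 = 225 - 104 ≡ 50; y = λ·(45 - 50) - 17 ≡ 50. → (50, 50)

(50, 50)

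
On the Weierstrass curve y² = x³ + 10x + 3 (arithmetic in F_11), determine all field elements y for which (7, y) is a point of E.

3, 8

x³ + 10x + 3 = 416 ≡ 9 (mod 11).
Square roots of 9 mod 11: 3 and 8 (since 3² = 9 ≡ 9).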